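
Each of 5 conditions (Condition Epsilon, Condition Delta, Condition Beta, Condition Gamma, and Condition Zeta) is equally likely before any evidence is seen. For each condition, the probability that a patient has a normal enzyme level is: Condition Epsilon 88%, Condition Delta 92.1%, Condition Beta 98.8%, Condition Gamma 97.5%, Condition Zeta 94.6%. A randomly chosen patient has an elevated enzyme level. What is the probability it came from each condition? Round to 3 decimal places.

Condition Epsilon 0.414, Condition Delta 0.272, Condition Beta 0.041, Condition Gamma 0.086, Condition Zeta 0.186

Taking complements, P(elevated | each) = Condition Epsilon 0.12, Condition Delta 0.079, Condition Beta 0.012, Condition Gamma 0.025, Condition Zeta 0.054.
Since the prior is uniform, the posterior is proportional to the likelihood:
  Condition Epsilon: 0.12
  Condition Delta: 0.079
  Condition Beta: 0.012
  Condition Gamma: 0.025
  Condition Zeta: 0.054
Total = 0.29.
P(Condition Epsilon | elevated) = 0.12/0.29 ≈ 0.414
P(Condition Delta | elevated) = 0.079/0.29 ≈ 0.272
P(Condition Beta | elevated) = 0.012/0.29 ≈ 0.041
P(Condition Gamma | elevated) = 0.025/0.29 ≈ 0.086
P(Condition Zeta | elevated) = 0.054/0.29 ≈ 0.186
(Check: 0.414+0.272+0.041+0.086+0.186 = 0.999.)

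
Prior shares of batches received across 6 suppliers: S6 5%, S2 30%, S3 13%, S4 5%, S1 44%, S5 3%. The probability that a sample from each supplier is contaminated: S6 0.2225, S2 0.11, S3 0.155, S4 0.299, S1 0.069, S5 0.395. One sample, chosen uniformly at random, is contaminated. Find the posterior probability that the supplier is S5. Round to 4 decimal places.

Prior × likelihood for each hypothesis:
  S6: 0.05 × 0.2225 = 0.011125
  S2: 0.3 × 0.11 = 0.033
  S3: 0.13 × 0.155 = 0.02015
  S4: 0.05 × 0.299 = 0.01495
  S1: 0.44 × 0.069 = 0.03036
  S5: 0.03 × 0.395 = 0.01185
Sum = 0.121435.
P(S5 | evidence) = 0.01185 / 0.121435 ≈ 0.0976.

0.0976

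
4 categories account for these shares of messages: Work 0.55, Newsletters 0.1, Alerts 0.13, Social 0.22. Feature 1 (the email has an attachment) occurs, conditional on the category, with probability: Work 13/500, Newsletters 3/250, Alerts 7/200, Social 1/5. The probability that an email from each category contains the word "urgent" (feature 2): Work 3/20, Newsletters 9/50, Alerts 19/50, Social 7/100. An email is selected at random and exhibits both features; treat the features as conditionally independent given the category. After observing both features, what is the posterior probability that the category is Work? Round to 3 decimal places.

0.299

Prior × likelihood for each hypothesis:
  Work: 0.55 × 0.026 × 0.15 = 0.002145
  Newsletters: 0.1 × 0.012 × 0.18 = 0.000216
  Alerts: 0.13 × 0.035 × 0.38 = 0.001729
  Social: 0.22 × 0.2 × 0.07 = 0.00308
Total = 0.00717.
P(Work | evidence) = 0.002145 / 0.00717 ≈ 0.299.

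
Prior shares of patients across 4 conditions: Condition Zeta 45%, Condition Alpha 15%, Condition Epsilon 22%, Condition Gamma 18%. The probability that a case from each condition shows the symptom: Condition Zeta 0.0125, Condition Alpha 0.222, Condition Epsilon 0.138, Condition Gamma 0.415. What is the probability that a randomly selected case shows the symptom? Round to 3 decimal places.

Prior × likelihood for each hypothesis:
  Condition Zeta: 0.45 × 0.0125 = 0.005625
  Condition Alpha: 0.15 × 0.222 = 0.0333
  Condition Epsilon: 0.22 × 0.138 = 0.03036
  Condition Gamma: 0.18 × 0.415 = 0.0747
P(symptomatic) = 0.005625 + 0.0333 + 0.03036 + 0.0747 = 0.143985 → 0.144.

0.144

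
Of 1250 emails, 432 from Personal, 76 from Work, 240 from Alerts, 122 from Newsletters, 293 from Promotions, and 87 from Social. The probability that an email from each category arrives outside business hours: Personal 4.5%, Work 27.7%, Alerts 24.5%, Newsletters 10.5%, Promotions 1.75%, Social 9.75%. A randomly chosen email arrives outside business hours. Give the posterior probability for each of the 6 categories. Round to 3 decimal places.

Personal 0.155, Work 0.167, Alerts 0.468, Newsletters 0.102, Promotions 0.041, Social 0.067

Compute prior × likelihood for every hypothesis:
  Personal: 0.3456 × 0.045 = 0.015552
  Work: 0.0608 × 0.277 = 0.0168416
  Alerts: 0.192 × 0.245 = 0.04704
  Newsletters: 0.0976 × 0.105 = 0.010248
  Promotions: 0.2344 × 0.0175 = 0.004102
  Social: 0.0696 × 0.0975 = 0.006786
Normalizing constant = 0.1005696.
P(Personal | off-hours) = 0.015552/0.1005696 ≈ 0.155
P(Work | off-hours) = 0.0168416/0.1005696 ≈ 0.167
P(Alerts | off-hours) = 0.04704/0.1005696 ≈ 0.468
P(Newsletters | off-hours) = 0.010248/0.1005696 ≈ 0.102
P(Promotions | off-hours) = 0.004102/0.1005696 ≈ 0.041
P(Social | off-hours) = 0.006786/0.1005696 ≈ 0.067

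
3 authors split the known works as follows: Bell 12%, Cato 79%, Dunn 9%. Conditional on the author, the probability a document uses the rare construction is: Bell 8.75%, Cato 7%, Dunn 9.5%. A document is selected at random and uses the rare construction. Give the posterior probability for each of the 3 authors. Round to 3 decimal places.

Bell 0.141, Cato 0.744, Dunn 0.115

By Bayes' rule, posterior ∝ prior × likelihood:
  Bell: 0.12 × 0.0875 = 0.0105
  Cato: 0.79 × 0.07 = 0.0553
  Dunn: 0.09 × 0.095 = 0.00855
Sum = 0.07435.
P(Bell | rare-form) = 0.0105/0.07435 ≈ 0.141
P(Cato | rare-form) = 0.0553/0.07435 ≈ 0.744
P(Dunn | rare-form) = 0.00855/0.07435 ≈ 0.115
(Check: 0.141+0.744+0.115 = 1.000.)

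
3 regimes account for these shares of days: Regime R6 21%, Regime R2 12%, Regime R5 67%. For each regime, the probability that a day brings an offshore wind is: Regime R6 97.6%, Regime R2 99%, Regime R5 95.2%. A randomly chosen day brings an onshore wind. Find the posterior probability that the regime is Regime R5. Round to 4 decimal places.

0.8375

Taking complements, P(onshore | each) = Regime R6 0.024, Regime R2 0.01, Regime R5 0.048.
By Bayes' rule, posterior ∝ prior × likelihood:
  Regime R6: 0.21 × 0.024 = 0.00504
  Regime R2: 0.12 × 0.01 = 0.0012
  Regime R5: 0.67 × 0.048 = 0.03216
Normalizing constant = 0.0384.
P(Regime R5 | evidence) = 0.03216 / 0.0384 ≈ 0.8375.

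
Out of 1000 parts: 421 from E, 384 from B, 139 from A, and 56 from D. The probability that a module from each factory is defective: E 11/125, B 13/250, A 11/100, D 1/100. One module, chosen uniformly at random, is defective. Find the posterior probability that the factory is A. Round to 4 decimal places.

Prior × likelihood for each hypothesis:
  E: 0.421 × 0.088 = 0.037048
  B: 0.384 × 0.052 = 0.019968
  A: 0.139 × 0.11 = 0.01529
  D: 0.056 × 0.01 = 0.00056
Normalizing constant = 0.072866.
P(A | evidence) = 0.01529 / 0.072866 ≈ 0.2098.

0.2098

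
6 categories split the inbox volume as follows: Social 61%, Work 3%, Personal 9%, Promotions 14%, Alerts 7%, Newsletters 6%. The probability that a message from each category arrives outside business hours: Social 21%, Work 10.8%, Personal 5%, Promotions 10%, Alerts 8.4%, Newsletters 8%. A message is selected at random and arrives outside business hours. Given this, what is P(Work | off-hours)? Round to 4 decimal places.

Unnormalized posteriors (prior × likelihood):
  Social: 0.61 × 0.21 = 0.1281
  Work: 0.03 × 0.108 = 0.00324
  Personal: 0.09 × 0.05 = 0.0045
  Promotions: 0.14 × 0.1 = 0.014
  Alerts: 0.07 × 0.084 = 0.00588
  Newsletters: 0.06 × 0.08 = 0.0048
Normalizing constant = 0.16052.
P(Work | evidence) = 0.00324 / 0.16052 ≈ 0.0202.

0.0202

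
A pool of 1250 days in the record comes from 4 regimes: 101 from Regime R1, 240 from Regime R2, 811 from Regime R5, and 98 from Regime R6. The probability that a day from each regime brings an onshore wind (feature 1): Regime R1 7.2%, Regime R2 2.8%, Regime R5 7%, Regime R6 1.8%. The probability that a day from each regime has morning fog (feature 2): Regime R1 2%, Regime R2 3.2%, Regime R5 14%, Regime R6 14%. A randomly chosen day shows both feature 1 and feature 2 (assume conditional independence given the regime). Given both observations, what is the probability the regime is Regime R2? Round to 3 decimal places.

By Bayes' rule, posterior ∝ prior × likelihood:
  Regime R1: 0.0808 × 0.072 × 0.02 = 0.000116352
  Regime R2: 0.192 × 0.028 × 0.032 = 0.000172032
  Regime R5: 0.6488 × 0.07 × 0.14 = 0.00635824
  Regime R6: 0.0784 × 0.018 × 0.14 = 0.000197568
Normalizing constant = 0.006844192.
P(Regime R2 | evidence) = 0.000172032 / 0.006844192 ≈ 0.025.

0.025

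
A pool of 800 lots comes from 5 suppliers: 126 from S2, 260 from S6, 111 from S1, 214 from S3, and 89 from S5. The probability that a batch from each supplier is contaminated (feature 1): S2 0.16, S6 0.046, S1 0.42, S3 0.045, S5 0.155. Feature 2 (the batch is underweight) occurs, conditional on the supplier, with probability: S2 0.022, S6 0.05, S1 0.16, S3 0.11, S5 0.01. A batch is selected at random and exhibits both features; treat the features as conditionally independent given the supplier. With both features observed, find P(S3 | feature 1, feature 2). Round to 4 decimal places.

By Bayes' rule, posterior ∝ prior × likelihood:
  S2: 0.1575 × 0.16 × 0.022 = 0.0005544
  S6: 0.325 × 0.046 × 0.05 = 0.0007475
  S1: 0.13875 × 0.42 × 0.16 = 0.009324
  S3: 0.2675 × 0.045 × 0.11 = 0.001324125
  S5: 0.11125 × 0.155 × 0.01 = 0.0001724375
Normalizing constant = 0.0121224625.
P(S3 | evidence) = 0.001324125 / 0.0121224625 ≈ 0.1092.

0.1092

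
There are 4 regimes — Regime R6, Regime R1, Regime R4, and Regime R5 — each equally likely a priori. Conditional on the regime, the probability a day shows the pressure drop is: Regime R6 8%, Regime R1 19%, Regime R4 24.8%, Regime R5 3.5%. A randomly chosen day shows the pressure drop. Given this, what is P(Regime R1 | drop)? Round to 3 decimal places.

0.344

With a uniform prior (1/4 each), posterior ∝ likelihood:
  Regime R6: 0.08
  Regime R1: 0.19
  Regime R4: 0.248
  Regime R5: 0.035
Sum = 0.553.
P(Regime R1 | evidence) = 0.19 / 0.553 ≈ 0.344.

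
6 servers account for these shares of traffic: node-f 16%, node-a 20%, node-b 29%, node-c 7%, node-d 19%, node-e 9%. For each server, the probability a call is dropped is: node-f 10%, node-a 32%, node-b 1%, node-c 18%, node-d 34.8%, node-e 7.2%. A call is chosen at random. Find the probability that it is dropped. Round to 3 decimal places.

By Bayes' rule, posterior ∝ prior × likelihood:
  node-f: 0.16 × 0.1 = 0.016
  node-a: 0.2 × 0.32 = 0.064
  node-b: 0.29 × 0.01 = 0.0029
  node-c: 0.07 × 0.18 = 0.0126
  node-d: 0.19 × 0.348 = 0.06612
  node-e: 0.09 × 0.072 = 0.00648
P(dropped) = 0.016 + 0.064 + 0.0029 + 0.0126 + 0.06612 + 0.00648 = 0.1681 → 0.168.

0.168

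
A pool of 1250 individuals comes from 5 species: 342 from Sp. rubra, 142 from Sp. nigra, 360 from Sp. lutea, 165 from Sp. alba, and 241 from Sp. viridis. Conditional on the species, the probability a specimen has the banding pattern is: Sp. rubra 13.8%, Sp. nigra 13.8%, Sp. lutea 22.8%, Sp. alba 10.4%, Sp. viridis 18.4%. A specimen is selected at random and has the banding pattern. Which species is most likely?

By Bayes' rule, posterior ∝ prior × likelihood:
  Sp. rubra: 0.2736 × 0.138 = 0.0377568
  Sp. nigra: 0.1136 × 0.138 = 0.0156768
  Sp. lutea: 0.288 × 0.228 = 0.065664
  Sp. alba: 0.132 × 0.104 = 0.013728
  Sp. viridis: 0.1928 × 0.184 = 0.0354752
Normalizing constant = 0.1683008.
Largest term belongs to Sp. lutea, so Sp. lutea is most probable.

Sp. lutea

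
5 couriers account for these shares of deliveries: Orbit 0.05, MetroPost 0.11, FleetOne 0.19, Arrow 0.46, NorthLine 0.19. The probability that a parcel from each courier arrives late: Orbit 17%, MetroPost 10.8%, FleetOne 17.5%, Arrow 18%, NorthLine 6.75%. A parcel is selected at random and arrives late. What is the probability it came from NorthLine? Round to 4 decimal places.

0.0859

Compute prior × likelihood for every hypothesis:
  Orbit: 0.05 × 0.17 = 0.0085
  MetroPost: 0.11 × 0.108 = 0.01188
  FleetOne: 0.19 × 0.175 = 0.03325
  Arrow: 0.46 × 0.18 = 0.0828
  NorthLine: 0.19 × 0.0675 = 0.012825
Sum = 0.149255.
P(NorthLine | evidence) = 0.012825 / 0.149255 ≈ 0.0859.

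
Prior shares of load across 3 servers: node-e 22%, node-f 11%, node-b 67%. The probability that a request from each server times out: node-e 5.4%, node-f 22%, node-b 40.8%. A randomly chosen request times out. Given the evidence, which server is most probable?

By Bayes' rule, posterior ∝ prior × likelihood:
  node-e: 0.22 × 0.054 = 0.01188
  node-f: 0.11 × 0.22 = 0.0242
  node-b: 0.67 × 0.408 = 0.27336
Total = 0.30944.
Largest term belongs to node-b, so node-b is most probable.

node-b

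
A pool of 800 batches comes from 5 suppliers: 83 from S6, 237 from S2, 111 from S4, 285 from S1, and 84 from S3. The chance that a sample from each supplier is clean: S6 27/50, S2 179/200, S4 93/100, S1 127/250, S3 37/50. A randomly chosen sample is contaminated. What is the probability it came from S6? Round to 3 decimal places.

Taking complements, P(contaminated | each) = S6 0.46, S2 0.105, S4 0.07, S1 0.492, S3 0.26.
By Bayes' rule, posterior ∝ prior × likelihood:
  S6: 0.10375 × 0.46 = 0.047725
  S2: 0.29625 × 0.105 = 0.03110625
  S4: 0.13875 × 0.07 = 0.0097125
  S1: 0.35625 × 0.492 = 0.175275
  S3: 0.105 × 0.26 = 0.0273
Normalizing constant = 0.29111875.
P(S6 | evidence) = 0.047725 / 0.29111875 ≈ 0.164.

0.164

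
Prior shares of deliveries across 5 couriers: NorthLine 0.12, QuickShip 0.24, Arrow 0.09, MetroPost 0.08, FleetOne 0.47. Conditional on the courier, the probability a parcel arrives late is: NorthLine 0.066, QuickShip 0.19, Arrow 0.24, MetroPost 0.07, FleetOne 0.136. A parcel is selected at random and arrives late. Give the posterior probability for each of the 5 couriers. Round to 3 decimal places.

NorthLine 0.055, QuickShip 0.315, Arrow 0.149, MetroPost 0.039, FleetOne 0.442

By Bayes' rule, posterior ∝ prior × likelihood:
  NorthLine: 0.12 × 0.066 = 0.00792
  QuickShip: 0.24 × 0.19 = 0.0456
  Arrow: 0.09 × 0.24 = 0.0216
  MetroPost: 0.08 × 0.07 = 0.0056
  FleetOne: 0.47 × 0.136 = 0.06392
Normalizing constant = 0.14464.
P(NorthLine | late) = 0.00792/0.14464 ≈ 0.055
P(QuickShip | late) = 0.0456/0.14464 ≈ 0.315
P(Arrow | late) = 0.0216/0.14464 ≈ 0.149
P(MetroPost | late) = 0.0056/0.14464 ≈ 0.039
P(FleetOne | late) = 0.06392/0.14464 ≈ 0.442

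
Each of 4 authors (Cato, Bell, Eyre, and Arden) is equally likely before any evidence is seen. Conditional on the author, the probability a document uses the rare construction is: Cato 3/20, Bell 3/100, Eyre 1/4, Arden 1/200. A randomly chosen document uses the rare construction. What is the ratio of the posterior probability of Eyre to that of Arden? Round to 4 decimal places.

50.0000

With a uniform prior (1/4 each), posterior ∝ likelihood:
  Cato: 0.15
  Bell: 0.03
  Eyre: 0.25
  Arden: 0.005
Normalizing constant = 0.435.
The ratio is 0.25 / 0.005 (the normalizer cancels) = 50.0000.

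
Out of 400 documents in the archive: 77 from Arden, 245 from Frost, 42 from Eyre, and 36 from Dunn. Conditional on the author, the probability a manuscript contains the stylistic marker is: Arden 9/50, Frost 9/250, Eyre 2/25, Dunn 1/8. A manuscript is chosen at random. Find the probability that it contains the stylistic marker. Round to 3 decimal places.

0.076

By Bayes' rule, posterior ∝ prior × likelihood:
  Arden: 0.1925 × 0.18 = 0.03465
  Frost: 0.6125 × 0.036 = 0.02205
  Eyre: 0.105 × 0.08 = 0.0084
  Dunn: 0.09 × 0.125 = 0.01125
P(marker) = 0.03465 + 0.02205 + 0.0084 + 0.01125 = 0.07635 → 0.076.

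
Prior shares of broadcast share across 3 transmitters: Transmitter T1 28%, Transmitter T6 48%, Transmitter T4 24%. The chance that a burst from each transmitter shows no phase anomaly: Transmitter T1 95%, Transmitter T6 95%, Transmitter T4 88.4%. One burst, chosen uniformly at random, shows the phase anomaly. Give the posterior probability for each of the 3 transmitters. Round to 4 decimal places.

Taking complements, P(anomaly | each) = Transmitter T1 0.05, Transmitter T6 0.05, Transmitter T4 0.116.
By Bayes' rule, posterior ∝ prior × likelihood:
  Transmitter T1: 0.28 × 0.05 = 0.014
  Transmitter T6: 0.48 × 0.05 = 0.024
  Transmitter T4: 0.24 × 0.116 = 0.02784
Normalizing constant = 0.06584.
P(Transmitter T1 | anomaly) = 0.014/0.06584 ≈ 0.2126
P(Transmitter T6 | anomaly) = 0.024/0.06584 ≈ 0.3645
P(Transmitter T4 | anomaly) = 0.02784/0.06584 ≈ 0.4228
(Check: 0.2126+0.3645+0.4228 = 0.9999.)

Transmitter T1 0.2126, Transmitter T6 0.3645, Transmitter T4 0.4228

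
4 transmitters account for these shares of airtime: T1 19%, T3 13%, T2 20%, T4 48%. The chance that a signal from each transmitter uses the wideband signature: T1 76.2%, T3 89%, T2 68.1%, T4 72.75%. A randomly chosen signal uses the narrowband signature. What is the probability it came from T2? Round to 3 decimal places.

0.251

Taking complements, P(narrowband | each) = T1 0.238, T3 0.11, T2 0.319, T4 0.2725.
By Bayes' rule, posterior ∝ prior × likelihood:
  T1: 0.19 × 0.238 = 0.04522
  T3: 0.13 × 0.11 = 0.0143
  T2: 0.2 × 0.319 = 0.0638
  T4: 0.48 × 0.2725 = 0.1308
Total = 0.25412.
P(T2 | evidence) = 0.0638 / 0.25412 ≈ 0.251.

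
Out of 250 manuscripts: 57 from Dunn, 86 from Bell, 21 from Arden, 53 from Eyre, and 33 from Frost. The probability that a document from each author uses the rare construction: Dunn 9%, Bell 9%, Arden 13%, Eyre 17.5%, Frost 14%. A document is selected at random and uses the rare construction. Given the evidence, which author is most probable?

Unnormalized posteriors (prior × likelihood):
  Dunn: 0.228 × 0.09 = 0.02052
  Bell: 0.344 × 0.09 = 0.03096
  Arden: 0.084 × 0.13 = 0.01092
  Eyre: 0.212 × 0.175 = 0.0371
  Frost: 0.132 × 0.14 = 0.01848
Sum = 0.11798.
Largest term belongs to Eyre, so Eyre is most probable.

Eyre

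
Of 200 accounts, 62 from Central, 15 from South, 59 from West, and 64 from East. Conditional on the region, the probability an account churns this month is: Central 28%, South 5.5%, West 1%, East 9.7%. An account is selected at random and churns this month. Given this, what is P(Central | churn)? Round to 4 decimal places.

Unnormalized posteriors (prior × likelihood):
  Central: 0.31 × 0.28 = 0.0868
  South: 0.075 × 0.055 = 0.004125
  West: 0.295 × 0.01 = 0.00295
  East: 0.32 × 0.097 = 0.03104
Sum = 0.124915.
P(Central | evidence) = 0.0868 / 0.124915 ≈ 0.6949.

0.6949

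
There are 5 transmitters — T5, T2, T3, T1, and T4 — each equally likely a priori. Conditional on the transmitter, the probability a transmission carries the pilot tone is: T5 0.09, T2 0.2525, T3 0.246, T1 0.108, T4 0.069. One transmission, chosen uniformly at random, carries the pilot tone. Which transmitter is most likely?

Since the prior is uniform, the posterior is proportional to the likelihood:
  T5: 0.09
  T2: 0.2525
  T3: 0.246
  T1: 0.108
  T4: 0.069
Normalizing constant = 0.7655.
Largest term belongs to T2, so T2 is most probable.

T2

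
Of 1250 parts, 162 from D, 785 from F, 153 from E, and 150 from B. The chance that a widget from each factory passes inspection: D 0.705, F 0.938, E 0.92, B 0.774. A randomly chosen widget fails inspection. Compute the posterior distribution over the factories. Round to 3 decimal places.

D 0.335, F 0.341, E 0.086, B 0.238

Taking complements, P(nonconforming | each) = D 0.295, F 0.062, E 0.08, B 0.226.
Compute prior × likelihood for every hypothesis:
  D: 0.1296 × 0.295 = 0.038232
  F: 0.628 × 0.062 = 0.038936
  E: 0.1224 × 0.08 = 0.009792
  B: 0.12 × 0.226 = 0.02712
Total = 0.11408.
P(D | nonconforming) = 0.038232/0.11408 ≈ 0.335
P(F | nonconforming) = 0.038936/0.11408 ≈ 0.341
P(E | nonconforming) = 0.009792/0.11408 ≈ 0.086
P(B | nonconforming) = 0.02712/0.11408 ≈ 0.238
(Check: 0.335+0.341+0.086+0.238 = 1.000.)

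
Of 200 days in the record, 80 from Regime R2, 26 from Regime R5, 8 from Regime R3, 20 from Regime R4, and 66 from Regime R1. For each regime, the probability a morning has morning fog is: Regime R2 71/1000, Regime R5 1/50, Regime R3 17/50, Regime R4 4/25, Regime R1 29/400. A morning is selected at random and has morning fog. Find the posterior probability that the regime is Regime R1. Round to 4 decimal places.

Compute prior × likelihood for every hypothesis:
  Regime R2: 0.4 × 0.071 = 0.0284
  Regime R5: 0.13 × 0.02 = 0.0026
  Regime R3: 0.04 × 0.34 = 0.0136
  Regime R4: 0.1 × 0.16 = 0.016
  Regime R1: 0.33 × 0.0725 = 0.023925
Sum = 0.084525.
P(Regime R1 | evidence) = 0.023925 / 0.084525 ≈ 0.2831.

0.2831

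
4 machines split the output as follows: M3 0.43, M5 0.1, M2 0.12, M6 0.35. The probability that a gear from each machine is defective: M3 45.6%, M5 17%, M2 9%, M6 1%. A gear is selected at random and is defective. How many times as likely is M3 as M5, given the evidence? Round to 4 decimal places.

Compute prior × likelihood for every hypothesis:
  M3: 0.43 × 0.456 = 0.19608
  M5: 0.1 × 0.17 = 0.017
  M2: 0.12 × 0.09 = 0.0108
  M6: 0.35 × 0.01 = 0.0035
Normalizing constant = 0.22738.
The ratio is 0.19608 / 0.017 (the normalizer cancels) = 11.5341.

11.5341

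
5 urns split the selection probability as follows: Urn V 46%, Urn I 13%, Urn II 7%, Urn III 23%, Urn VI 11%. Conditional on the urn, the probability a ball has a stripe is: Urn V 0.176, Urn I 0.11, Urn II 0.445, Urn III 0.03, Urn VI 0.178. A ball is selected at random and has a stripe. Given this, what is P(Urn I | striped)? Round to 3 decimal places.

Prior × likelihood for each hypothesis:
  Urn V: 0.46 × 0.176 = 0.08096
  Urn I: 0.13 × 0.11 = 0.0143
  Urn II: 0.07 × 0.445 = 0.03115
  Urn III: 0.23 × 0.03 = 0.0069
  Urn VI: 0.11 × 0.178 = 0.01958
Total = 0.15289.
P(Urn I | evidence) = 0.0143 / 0.15289 ≈ 0.094.

0.094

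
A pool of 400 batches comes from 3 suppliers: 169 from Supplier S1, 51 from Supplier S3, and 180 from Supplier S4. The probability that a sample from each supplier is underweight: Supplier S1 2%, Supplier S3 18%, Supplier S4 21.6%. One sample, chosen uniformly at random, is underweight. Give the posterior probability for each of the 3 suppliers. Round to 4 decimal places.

Compute prior × likelihood for every hypothesis:
  Supplier S1: 0.4225 × 0.02 = 0.00845
  Supplier S3: 0.1275 × 0.18 = 0.02295
  Supplier S4: 0.45 × 0.216 = 0.0972
Total = 0.1286.
P(Supplier S1 | underweight) = 0.00845/0.1286 ≈ 0.0657
P(Supplier S3 | underweight) = 0.02295/0.1286 ≈ 0.1785
P(Supplier S4 | underweight) = 0.0972/0.1286 ≈ 0.7558

Supplier S1 0.0657, Supplier S3 0.1785, Supplier S4 0.7558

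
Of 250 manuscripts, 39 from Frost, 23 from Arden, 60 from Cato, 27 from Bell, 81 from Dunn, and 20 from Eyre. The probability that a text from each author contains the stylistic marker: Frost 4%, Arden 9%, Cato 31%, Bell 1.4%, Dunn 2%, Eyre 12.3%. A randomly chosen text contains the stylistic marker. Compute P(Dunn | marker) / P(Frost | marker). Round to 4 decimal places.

Prior × likelihood for each hypothesis:
  Frost: 0.156 × 0.04 = 0.00624
  Arden: 0.092 × 0.09 = 0.00828
  Cato: 0.24 × 0.31 = 0.0744
  Bell: 0.108 × 0.014 = 0.001512
  Dunn: 0.324 × 0.02 = 0.00648
  Eyre: 0.08 × 0.123 = 0.00984
Sum = 0.106752.
The ratio is 0.00648 / 0.00624 (the normalizer cancels) = 1.0385.

1.0385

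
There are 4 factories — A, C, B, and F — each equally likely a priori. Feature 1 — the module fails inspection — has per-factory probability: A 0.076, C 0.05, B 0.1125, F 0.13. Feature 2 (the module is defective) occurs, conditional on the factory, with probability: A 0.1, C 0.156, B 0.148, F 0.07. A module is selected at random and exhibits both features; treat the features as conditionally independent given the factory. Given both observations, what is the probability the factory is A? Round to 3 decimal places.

0.185

Since the prior is uniform, the posterior is proportional to the likelihood:
  A: 0.076 × 0.1 = 0.0076
  C: 0.05 × 0.156 = 0.0078
  B: 0.1125 × 0.148 = 0.01665
  F: 0.13 × 0.07 = 0.0091
Total = 0.04115.
P(A | evidence) = 0.0076 / 0.04115 ≈ 0.185.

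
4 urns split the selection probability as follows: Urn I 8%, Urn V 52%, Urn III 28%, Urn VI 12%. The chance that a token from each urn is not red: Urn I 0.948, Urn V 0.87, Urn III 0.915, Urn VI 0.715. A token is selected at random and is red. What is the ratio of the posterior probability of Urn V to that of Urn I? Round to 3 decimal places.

16.250

Taking complements, P(red | each) = Urn I 0.052, Urn V 0.13, Urn III 0.085, Urn VI 0.285.
Unnormalized posteriors (prior × likelihood):
  Urn I: 0.08 × 0.052 = 0.00416
  Urn V: 0.52 × 0.13 = 0.0676
  Urn III: 0.28 × 0.085 = 0.0238
  Urn VI: 0.12 × 0.285 = 0.0342
Normalizing constant = 0.12976.
The ratio is 0.0676 / 0.00416 (the normalizer cancels) = 16.250.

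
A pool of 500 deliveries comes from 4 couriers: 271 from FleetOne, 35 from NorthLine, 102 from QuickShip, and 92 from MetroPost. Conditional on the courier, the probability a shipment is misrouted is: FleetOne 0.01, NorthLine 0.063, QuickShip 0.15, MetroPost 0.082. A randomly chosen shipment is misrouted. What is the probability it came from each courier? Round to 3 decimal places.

FleetOne 0.098, NorthLine 0.079, QuickShip 0.551, MetroPost 0.272

Prior × likelihood for each hypothesis:
  FleetOne: 0.542 × 0.01 = 0.00542
  NorthLine: 0.07 × 0.063 = 0.00441
  QuickShip: 0.204 × 0.15 = 0.0306
  MetroPost: 0.184 × 0.082 = 0.015088
Normalizing constant = 0.055518.
P(FleetOne | misrouted) = 0.00542/0.055518 ≈ 0.098
P(NorthLine | misrouted) = 0.00441/0.055518 ≈ 0.079
P(QuickShip | misrouted) = 0.0306/0.055518 ≈ 0.551
P(MetroPost | misrouted) = 0.015088/0.055518 ≈ 0.272
(Check: 0.098+0.079+0.551+0.272 = 1.000.)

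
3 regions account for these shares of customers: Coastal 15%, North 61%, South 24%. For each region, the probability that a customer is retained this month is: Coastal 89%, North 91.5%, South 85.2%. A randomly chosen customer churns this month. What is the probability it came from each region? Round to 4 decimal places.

Coastal 0.1589, North 0.4992, South 0.3420

Taking complements, P(churn | each) = Coastal 0.11, North 0.085, South 0.148.
By Bayes' rule, posterior ∝ prior × likelihood:
  Coastal: 0.15 × 0.11 = 0.0165
  North: 0.61 × 0.085 = 0.05185
  South: 0.24 × 0.148 = 0.03552
Total = 0.10387.
P(Coastal | churn) = 0.0165/0.10387 ≈ 0.1589
P(North | churn) = 0.05185/0.10387 ≈ 0.4992
P(South | churn) = 0.03552/0.10387 ≈ 0.3420
(Check: 0.1589+0.4992+0.3420 = 1.0001.)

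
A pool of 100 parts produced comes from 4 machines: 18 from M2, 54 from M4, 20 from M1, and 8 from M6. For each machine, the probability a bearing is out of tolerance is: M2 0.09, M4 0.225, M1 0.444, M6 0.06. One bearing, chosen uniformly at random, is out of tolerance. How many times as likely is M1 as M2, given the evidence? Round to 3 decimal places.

Compute prior × likelihood for every hypothesis:
  M2: 0.18 × 0.09 = 0.0162
  M4: 0.54 × 0.225 = 0.1215
  M1: 0.2 × 0.444 = 0.0888
  M6: 0.08 × 0.06 = 0.0048
Total = 0.2313.
The ratio is 0.0888 / 0.0162 (the normalizer cancels) = 5.481.

5.481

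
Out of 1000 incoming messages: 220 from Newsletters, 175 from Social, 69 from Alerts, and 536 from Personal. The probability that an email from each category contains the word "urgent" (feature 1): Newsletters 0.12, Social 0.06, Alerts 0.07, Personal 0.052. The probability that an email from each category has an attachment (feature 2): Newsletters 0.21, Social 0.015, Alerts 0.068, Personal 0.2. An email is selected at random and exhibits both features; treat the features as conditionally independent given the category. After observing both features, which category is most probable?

Compute prior × likelihood for every hypothesis:
  Newsletters: 0.22 × 0.12 × 0.21 = 0.005544
  Social: 0.175 × 0.06 × 0.015 = 0.0001575
  Alerts: 0.069 × 0.07 × 0.068 = 0.00032844
  Personal: 0.536 × 0.052 × 0.2 = 0.0055744
Total = 0.01160434.
Largest term belongs to Personal, so Personal is most probable.

Personal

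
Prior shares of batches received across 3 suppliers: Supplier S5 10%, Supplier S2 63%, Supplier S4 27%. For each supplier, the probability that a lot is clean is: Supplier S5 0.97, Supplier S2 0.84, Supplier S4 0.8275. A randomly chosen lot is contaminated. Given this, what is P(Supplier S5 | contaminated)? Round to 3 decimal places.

Taking complements, P(contaminated | each) = Supplier S5 0.03, Supplier S2 0.16, Supplier S4 0.1725.
Prior × likelihood for each hypothesis:
  Supplier S5: 0.1 × 0.03 = 0.003
  Supplier S2: 0.63 × 0.16 = 0.1008
  Supplier S4: 0.27 × 0.1725 = 0.046575
Total = 0.150375.
P(Supplier S5 | evidence) = 0.003 / 0.150375 ≈ 0.020.

0.020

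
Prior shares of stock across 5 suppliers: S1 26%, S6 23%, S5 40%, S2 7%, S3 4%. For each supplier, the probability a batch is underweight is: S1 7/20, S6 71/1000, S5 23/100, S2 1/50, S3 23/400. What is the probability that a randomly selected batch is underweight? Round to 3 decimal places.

Unnormalized posteriors (prior × likelihood):
  S1: 0.26 × 0.35 = 0.091
  S6: 0.23 × 0.071 = 0.01633
  S5: 0.4 × 0.23 = 0.092
  S2: 0.07 × 0.02 = 0.0014
  S3: 0.04 × 0.0575 = 0.0023
P(underweight) = 0.091 + 0.01633 + 0.092 + 0.0014 + 0.0023 = 0.20303 → 0.203.

0.203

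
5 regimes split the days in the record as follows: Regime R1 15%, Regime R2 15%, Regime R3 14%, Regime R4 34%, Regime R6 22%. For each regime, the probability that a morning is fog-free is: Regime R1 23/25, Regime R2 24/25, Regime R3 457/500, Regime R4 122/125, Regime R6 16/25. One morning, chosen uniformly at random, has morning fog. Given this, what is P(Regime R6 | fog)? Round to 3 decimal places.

0.675

Taking complements, P(fog | each) = Regime R1 0.08, Regime R2 0.04, Regime R3 0.086, Regime R4 0.024, Regime R6 0.36.
Unnormalized posteriors (prior × likelihood):
  Regime R1: 0.15 × 0.08 = 0.012
  Regime R2: 0.15 × 0.04 = 0.006
  Regime R3: 0.14 × 0.086 = 0.01204
  Regime R4: 0.34 × 0.024 = 0.00816
  Regime R6: 0.22 × 0.36 = 0.0792
Sum = 0.1174.
P(Regime R6 | evidence) = 0.0792 / 0.1174 ≈ 0.675.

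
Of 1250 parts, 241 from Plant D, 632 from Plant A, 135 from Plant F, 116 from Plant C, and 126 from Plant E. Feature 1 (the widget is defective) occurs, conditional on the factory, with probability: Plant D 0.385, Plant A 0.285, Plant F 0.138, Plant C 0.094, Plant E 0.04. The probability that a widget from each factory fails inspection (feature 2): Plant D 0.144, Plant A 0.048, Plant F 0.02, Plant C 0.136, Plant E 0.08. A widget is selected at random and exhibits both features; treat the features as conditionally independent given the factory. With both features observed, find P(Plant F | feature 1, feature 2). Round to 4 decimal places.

0.0154

Prior × likelihood for each hypothesis:
  Plant D: 0.1928 × 0.385 × 0.144 = 0.010688832
  Plant A: 0.5056 × 0.285 × 0.048 = 0.006916608
  Plant F: 0.108 × 0.138 × 0.02 = 0.00029808
  Plant C: 0.0928 × 0.094 × 0.136 = 0.0011863552
  Plant E: 0.1008 × 0.04 × 0.08 = 0.00032256
Sum = 0.0194124352.
P(Plant F | evidence) = 0.00029808 / 0.0194124352 ≈ 0.0154.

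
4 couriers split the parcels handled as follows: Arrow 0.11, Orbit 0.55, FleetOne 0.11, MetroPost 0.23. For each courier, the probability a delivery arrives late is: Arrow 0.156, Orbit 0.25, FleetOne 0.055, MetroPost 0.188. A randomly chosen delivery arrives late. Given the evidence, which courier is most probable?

By Bayes' rule, posterior ∝ prior × likelihood:
  Arrow: 0.11 × 0.156 = 0.01716
  Orbit: 0.55 × 0.25 = 0.1375
  FleetOne: 0.11 × 0.055 = 0.00605
  MetroPost: 0.23 × 0.188 = 0.04324
Sum = 0.20395.
Largest term belongs to Orbit, so Orbit is most probable.

Orbit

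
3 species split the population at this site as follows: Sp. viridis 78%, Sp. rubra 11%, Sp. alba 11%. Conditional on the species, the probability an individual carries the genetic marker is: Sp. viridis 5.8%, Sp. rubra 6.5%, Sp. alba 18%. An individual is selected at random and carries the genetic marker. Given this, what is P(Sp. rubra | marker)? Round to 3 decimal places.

0.099

Prior × likelihood for each hypothesis:
  Sp. viridis: 0.78 × 0.058 = 0.04524
  Sp. rubra: 0.11 × 0.065 = 0.00715
  Sp. alba: 0.11 × 0.18 = 0.0198
Normalizing constant = 0.07219.
P(Sp. rubra | evidence) = 0.00715 / 0.07219 ≈ 0.099.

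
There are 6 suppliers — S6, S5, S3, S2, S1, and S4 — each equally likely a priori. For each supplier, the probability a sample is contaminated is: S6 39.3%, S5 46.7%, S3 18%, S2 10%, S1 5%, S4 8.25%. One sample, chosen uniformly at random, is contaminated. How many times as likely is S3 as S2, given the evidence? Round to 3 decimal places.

1.800

With a uniform prior (1/6 each), posterior ∝ likelihood:
  S6: 0.393
  S5: 0.467
  S3: 0.18
  S2: 0.1
  S1: 0.05
  S4: 0.0825
Normalizing constant = 1.2725.
The ratio is 0.18 / 0.1 (the normalizer cancels) = 1.800.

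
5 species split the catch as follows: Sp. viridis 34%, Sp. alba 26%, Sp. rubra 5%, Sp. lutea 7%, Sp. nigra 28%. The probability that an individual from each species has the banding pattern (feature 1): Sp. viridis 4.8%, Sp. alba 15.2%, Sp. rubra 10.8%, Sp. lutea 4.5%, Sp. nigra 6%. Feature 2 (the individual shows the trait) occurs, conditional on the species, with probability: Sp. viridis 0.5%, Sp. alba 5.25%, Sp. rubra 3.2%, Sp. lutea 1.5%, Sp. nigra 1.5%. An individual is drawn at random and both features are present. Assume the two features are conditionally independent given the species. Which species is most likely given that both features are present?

Compute prior × likelihood for every hypothesis:
  Sp. viridis: 0.34 × 0.048 × 0.005 = 0.0000816
  Sp. alba: 0.26 × 0.152 × 0.0525 = 0.0020748
  Sp. rubra: 0.05 × 0.108 × 0.032 = 0.0001728
  Sp. lutea: 0.07 × 0.045 × 0.015 = 0.00004725
  Sp. nigra: 0.28 × 0.06 × 0.015 = 0.000252
Normalizing constant = 0.00262845.
Largest term belongs to Sp. alba, so Sp. alba is most probable.

Sp. alba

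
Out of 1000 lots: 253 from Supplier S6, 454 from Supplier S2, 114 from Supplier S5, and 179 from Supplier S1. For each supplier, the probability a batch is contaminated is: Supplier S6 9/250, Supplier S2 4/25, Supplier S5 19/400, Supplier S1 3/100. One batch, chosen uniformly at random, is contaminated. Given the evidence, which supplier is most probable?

Supplier S2

Prior × likelihood for each hypothesis:
  Supplier S6: 0.253 × 0.036 = 0.009108
  Supplier S2: 0.454 × 0.16 = 0.07264
  Supplier S5: 0.114 × 0.0475 = 0.005415
  Supplier S1: 0.179 × 0.03 = 0.00537
Total = 0.092533.
Largest term belongs to Supplier S2, so Supplier S2 is most probable.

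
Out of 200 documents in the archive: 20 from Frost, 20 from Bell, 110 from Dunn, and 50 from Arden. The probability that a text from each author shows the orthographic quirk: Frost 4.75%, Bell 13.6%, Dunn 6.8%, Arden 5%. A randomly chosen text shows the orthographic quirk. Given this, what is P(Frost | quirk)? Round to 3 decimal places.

By Bayes' rule, posterior ∝ prior × likelihood:
  Frost: 0.1 × 0.0475 = 0.00475
  Bell: 0.1 × 0.136 = 0.0136
  Dunn: 0.55 × 0.068 = 0.0374
  Arden: 0.25 × 0.05 = 0.0125
Total = 0.06825.
P(Frost | evidence) = 0.00475 / 0.06825 ≈ 0.070.

0.070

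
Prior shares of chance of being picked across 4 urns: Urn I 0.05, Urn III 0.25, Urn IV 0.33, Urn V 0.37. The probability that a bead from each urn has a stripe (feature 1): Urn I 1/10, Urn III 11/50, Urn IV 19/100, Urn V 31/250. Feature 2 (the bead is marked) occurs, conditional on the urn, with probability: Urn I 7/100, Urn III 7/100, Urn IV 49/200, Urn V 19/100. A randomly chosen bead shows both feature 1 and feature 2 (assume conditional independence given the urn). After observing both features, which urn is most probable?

Unnormalized posteriors (prior × likelihood):
  Urn I: 0.05 × 0.1 × 0.07 = 0.00035
  Urn III: 0.25 × 0.22 × 0.07 = 0.00385
  Urn IV: 0.33 × 0.19 × 0.245 = 0.0153615
  Urn V: 0.37 × 0.124 × 0.19 = 0.0087172
Sum = 0.0282787.
Largest term belongs to Urn IV, so Urn IV is most probable.

Urn IV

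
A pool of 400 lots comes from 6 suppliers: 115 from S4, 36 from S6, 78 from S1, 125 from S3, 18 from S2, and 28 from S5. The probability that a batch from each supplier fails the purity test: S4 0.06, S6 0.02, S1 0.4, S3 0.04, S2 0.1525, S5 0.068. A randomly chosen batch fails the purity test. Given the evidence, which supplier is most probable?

S1

Compute prior × likelihood for every hypothesis:
  S4: 0.2875 × 0.06 = 0.01725
  S6: 0.09 × 0.02 = 0.0018
  S1: 0.195 × 0.4 = 0.078
  S3: 0.3125 × 0.04 = 0.0125
  S2: 0.045 × 0.1525 = 0.0068625
  S5: 0.07 × 0.068 = 0.00476
Total = 0.1211725.
Largest term belongs to S1, so S1 is most probable.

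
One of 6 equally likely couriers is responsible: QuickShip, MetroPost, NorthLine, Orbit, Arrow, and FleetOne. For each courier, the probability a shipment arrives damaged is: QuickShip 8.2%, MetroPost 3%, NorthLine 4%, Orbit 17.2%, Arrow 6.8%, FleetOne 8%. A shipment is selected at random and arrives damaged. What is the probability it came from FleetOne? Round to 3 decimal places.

With a uniform prior (1/6 each), posterior ∝ likelihood:
  QuickShip: 0.082
  MetroPost: 0.03
  NorthLine: 0.04
  Orbit: 0.172
  Arrow: 0.068
  FleetOne: 0.08
Sum = 0.472.
P(FleetOne | evidence) = 0.08 / 0.472 ≈ 0.169.

0.169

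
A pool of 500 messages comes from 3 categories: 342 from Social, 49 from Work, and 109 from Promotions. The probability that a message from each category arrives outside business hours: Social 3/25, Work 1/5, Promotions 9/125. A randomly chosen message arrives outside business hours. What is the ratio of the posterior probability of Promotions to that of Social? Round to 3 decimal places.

By Bayes' rule, posterior ∝ prior × likelihood:
  Social: 0.684 × 0.12 = 0.08208
  Work: 0.098 × 0.2 = 0.0196
  Promotions: 0.218 × 0.072 = 0.015696
Total = 0.117376.
The ratio is 0.015696 / 0.08208 (the normalizer cancels) = 0.191.

0.191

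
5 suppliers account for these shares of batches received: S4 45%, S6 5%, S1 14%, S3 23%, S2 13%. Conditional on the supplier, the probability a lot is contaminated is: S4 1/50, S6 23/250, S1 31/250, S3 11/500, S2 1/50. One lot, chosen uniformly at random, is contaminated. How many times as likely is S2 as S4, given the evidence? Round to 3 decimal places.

Unnormalized posteriors (prior × likelihood):
  S4: 0.45 × 0.02 = 0.009
  S6: 0.05 × 0.092 = 0.0046
  S1: 0.14 × 0.124 = 0.01736
  S3: 0.23 × 0.022 = 0.00506
  S2: 0.13 × 0.02 = 0.0026
Normalizing constant = 0.03862.
The ratio is 0.0026 / 0.009 (the normalizer cancels) = 0.289.

0.289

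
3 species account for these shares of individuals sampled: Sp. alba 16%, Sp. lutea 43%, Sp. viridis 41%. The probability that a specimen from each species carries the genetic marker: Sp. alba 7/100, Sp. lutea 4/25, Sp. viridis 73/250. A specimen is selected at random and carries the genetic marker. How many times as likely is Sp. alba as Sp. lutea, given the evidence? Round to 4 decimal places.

0.1628

Prior × likelihood for each hypothesis:
  Sp. alba: 0.16 × 0.07 = 0.0112
  Sp. lutea: 0.43 × 0.16 = 0.0688
  Sp. viridis: 0.41 × 0.292 = 0.11972
Normalizing constant = 0.19972.
The ratio is 0.0112 / 0.0688 (the normalizer cancels) = 0.1628.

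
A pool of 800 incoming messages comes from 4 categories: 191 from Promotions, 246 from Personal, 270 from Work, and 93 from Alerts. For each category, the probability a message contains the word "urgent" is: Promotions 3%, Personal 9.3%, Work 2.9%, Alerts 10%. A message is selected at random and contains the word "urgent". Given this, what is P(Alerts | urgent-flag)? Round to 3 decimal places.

Prior × likelihood for each hypothesis:
  Promotions: 0.23875 × 0.03 = 0.0071625
  Personal: 0.3075 × 0.093 = 0.0285975
  Work: 0.3375 × 0.029 = 0.0097875
  Alerts: 0.11625 × 0.1 = 0.011625
Sum = 0.0571725.
P(Alerts | evidence) = 0.011625 / 0.0571725 ≈ 0.203.

0.203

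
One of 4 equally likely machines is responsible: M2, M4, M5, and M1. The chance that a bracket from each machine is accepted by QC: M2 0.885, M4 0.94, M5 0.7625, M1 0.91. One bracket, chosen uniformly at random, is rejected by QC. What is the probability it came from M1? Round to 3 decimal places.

Taking complements, P(rejected | each) = M2 0.115, M4 0.06, M5 0.2375, M1 0.09.
Since the prior is uniform, the posterior is proportional to the likelihood:
  M2: 0.115
  M4: 0.06
  M5: 0.2375
  M1: 0.09
Total = 0.5025.
P(M1 | evidence) = 0.09 / 0.5025 ≈ 0.179.

0.179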